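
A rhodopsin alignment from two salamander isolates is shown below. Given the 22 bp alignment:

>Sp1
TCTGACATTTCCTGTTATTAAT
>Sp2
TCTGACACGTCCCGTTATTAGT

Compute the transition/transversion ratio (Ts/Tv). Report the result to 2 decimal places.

Transitions are A↔G and C↔T; transversions are all other mismatches.
Transitions: 3. Transversions: 1.
R = 3/1 = 3.00.

3.00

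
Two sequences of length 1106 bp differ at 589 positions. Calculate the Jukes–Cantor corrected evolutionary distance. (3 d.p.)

p = 589/1106 ≈ 0.53255.
d = −(3/4) ln(1 − 4p/3) = −0.75 ln(1 − 0.710067) = −0.75 ln(0.289933)
  = −0.75 × (-1.238105) = 0.928579 substitutions/site.

0.929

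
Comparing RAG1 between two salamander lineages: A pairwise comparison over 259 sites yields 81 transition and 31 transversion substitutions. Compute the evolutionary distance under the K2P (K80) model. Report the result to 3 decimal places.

P = 81/259 ≈ 0.312741 and Q = 31/259 ≈ 0.119691.
Under the Kimura two-parameter model, d = −½ ln(1 − 2P − Q) − ¼ ln(1 − 2Q).
1 − 2P − Q = 0.254827, giving −½ ln(0.254827) = 0.683585.
1 − 2Q = 0.760618, giving −¼ ln(0.760618) = 0.068406.
d = 0.683585 + 0.068406 = 0.751991.

0.752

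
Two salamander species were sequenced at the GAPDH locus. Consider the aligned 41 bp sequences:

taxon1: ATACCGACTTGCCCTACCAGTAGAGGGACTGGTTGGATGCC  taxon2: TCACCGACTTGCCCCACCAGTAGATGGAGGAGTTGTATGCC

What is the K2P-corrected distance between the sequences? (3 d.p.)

0.226

Of 41 sites, 3 differences are transitions and 5 are transversions, so P = 3/41 ≈ 0.073171 and Q = 5/41 ≈ 0.121951.
Under the Kimura two-parameter model, d = −½ ln(1 − 2P − Q) − ¼ ln(1 − 2Q).
1 − 2P − Q = 0.731707, giving −½ ln(0.731707) = 0.156188.
1 − 2Q = 0.756098, giving −¼ ln(0.756098) = 0.069896.
d = 0.156188 + 0.069896 = 0.226084.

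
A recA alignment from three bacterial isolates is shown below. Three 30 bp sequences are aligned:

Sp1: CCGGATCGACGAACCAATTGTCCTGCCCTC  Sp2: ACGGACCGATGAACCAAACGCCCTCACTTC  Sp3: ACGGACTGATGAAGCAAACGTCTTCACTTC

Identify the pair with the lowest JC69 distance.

Sp2 and Sp3

Sp1–Sp2: 9/30 differ, p = 0.300, d = 0.383.
Sp1–Sp3: 11/30 differ, p = 0.367, d = 0.503.
Sp2–Sp3: 4/30 differ, p = 0.133, d = 0.147.
The smallest distance is between Sp2 and Sp3.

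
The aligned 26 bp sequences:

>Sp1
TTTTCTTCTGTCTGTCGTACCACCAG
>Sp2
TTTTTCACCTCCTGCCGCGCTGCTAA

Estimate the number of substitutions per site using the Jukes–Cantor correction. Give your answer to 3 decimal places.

The sequences differ at 13 of 26 sites, so p = 13/26 = 0.5.
d = −(3/4) ln(1 − 4p/3) = −0.75 ln(1 − 0.666667) = −0.75 ln(0.333333)
  = −0.75 × (-1.098613) = 0.823960 substitutions/site.

0.824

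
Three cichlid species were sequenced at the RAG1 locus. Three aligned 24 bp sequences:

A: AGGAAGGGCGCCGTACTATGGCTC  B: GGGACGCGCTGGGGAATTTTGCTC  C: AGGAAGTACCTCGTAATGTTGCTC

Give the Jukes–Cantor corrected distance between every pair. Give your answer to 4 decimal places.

A–B: 10/24 sites differ → p ≈ 0.416667, d = −0.75 ln(1 − 0.555556) = 0.608198 ≈ 0.6082.
A–C: 7/24 sites differ → p ≈ 0.291667, d = −0.75 ln(1 − 0.388889) = 0.369358 ≈ 0.3694.
B–C: 9/24 sites differ → p = 0.375, d = −0.75 ln(1 − 0.5) = 0.519860 ≈ 0.5199.

d(A,B) = 0.6082, d(A,C) = 0.3694, d(B,C) = 0.5199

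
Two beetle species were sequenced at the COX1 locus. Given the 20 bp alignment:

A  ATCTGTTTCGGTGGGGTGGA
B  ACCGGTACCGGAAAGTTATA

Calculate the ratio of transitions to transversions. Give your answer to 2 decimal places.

1.00

Transitions are A↔G and C↔T; transversions are all other mismatches.
Transitions: 5. Transversions: 5.
R = 5/5 = 1.00.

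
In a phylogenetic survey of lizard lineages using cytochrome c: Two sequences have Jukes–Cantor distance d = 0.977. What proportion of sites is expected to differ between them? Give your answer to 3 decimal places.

p = (3/4)(1 − e^(−4d/3)) = 0.75 × (1 − e^(-1.302667)) = 0.75 × (1 − 0.271806) = 0.546146.

0.546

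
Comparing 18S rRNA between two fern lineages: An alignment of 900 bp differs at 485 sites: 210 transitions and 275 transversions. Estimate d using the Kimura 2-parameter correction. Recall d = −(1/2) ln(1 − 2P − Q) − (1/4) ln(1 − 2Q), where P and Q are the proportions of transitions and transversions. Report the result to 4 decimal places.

P = 210/900 ≈ 0.233333 and Q = 275/900 ≈ 0.305556.
Under the Kimura two-parameter model, d = −½ ln(1 − 2P − Q) − ¼ ln(1 − 2Q).
1 − 2P − Q = 0.227778, giving −½ ln(0.227778) = 0.739692.
1 − 2Q = 0.388888, giving −¼ ln(0.388888) = 0.236116.
d = 0.739692 + 0.236116 = 0.975808.

0.9758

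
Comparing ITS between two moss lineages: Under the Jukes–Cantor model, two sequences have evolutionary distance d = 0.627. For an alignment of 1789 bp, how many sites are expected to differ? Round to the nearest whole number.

760

Invert JC69: p = (3/4)(1 − e^(−4d/3)) = 0.75 × (1 − e^(-0.836)) = 0.75 × (1 − 0.433441) = 0.424919.
Expected differing sites = pL ≈ 0.424919 × 1789 = 760.180091 ≈ 760.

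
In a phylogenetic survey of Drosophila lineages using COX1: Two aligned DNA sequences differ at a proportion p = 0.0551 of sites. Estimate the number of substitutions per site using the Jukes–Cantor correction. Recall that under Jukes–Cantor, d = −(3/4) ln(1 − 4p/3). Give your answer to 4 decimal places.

d = −(3/4) ln(1 − 4p/3) = −0.75 ln(1 − 0.073467) = −0.75 ln(0.926533)
  = −0.75 × (-0.076306) = 0.057230 substitutions/site.

0.0572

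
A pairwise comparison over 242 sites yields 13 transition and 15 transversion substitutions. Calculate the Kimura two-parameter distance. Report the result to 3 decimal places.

0.126

P = 13/242 ≈ 0.053719 and Q = 15/242 ≈ 0.061983.
Under the Kimura two-parameter model, d = −½ ln(1 − 2P − Q) − ¼ ln(1 − 2Q).
1 − 2P − Q = 0.830579, giving −½ ln(0.830579) = 0.092816.
1 − 2Q = 0.876034, giving −¼ ln(0.876034) = 0.033088.
d = 0.092816 + 0.033088 = 0.125904.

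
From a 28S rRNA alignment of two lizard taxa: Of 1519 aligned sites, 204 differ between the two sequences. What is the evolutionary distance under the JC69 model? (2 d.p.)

p = 204/1519 ≈ 0.134299.
d = −(3/4) ln(1 − 4p/3) = −0.75 ln(1 − 0.179065) = −0.75 ln(0.820935)
  = −0.75 × (-0.197311) = 0.147983 substitutions/site.

0.15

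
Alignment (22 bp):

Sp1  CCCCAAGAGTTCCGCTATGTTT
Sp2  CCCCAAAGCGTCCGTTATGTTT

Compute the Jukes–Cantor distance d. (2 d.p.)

The sequences differ at 5 of 22 sites (7, 8, 9, 10, 15), so p = 5/22 ≈ 0.227273.
d = −(3/4) ln(1 − 4p/3) = −0.75 ln(1 − 0.303031) = −0.75 ln(0.696969)
  = −0.75 × (-0.361014) = 0.270761 substitutions/site.

0.27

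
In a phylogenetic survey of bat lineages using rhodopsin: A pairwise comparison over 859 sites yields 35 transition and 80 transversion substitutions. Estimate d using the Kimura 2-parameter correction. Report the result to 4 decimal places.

0.1475

P = 35/859 ≈ 0.040745 and Q = 80/859 ≈ 0.093132.
Under the Kimura two-parameter model, d = −½ ln(1 − 2P − Q) − ¼ ln(1 − 2Q).
1 − 2P − Q = 0.825378, giving −½ ln(0.825378) = 0.095957.
1 − 2Q = 0.813736, giving −¼ ln(0.813736) = 0.051530.
d = 0.095957 + 0.051530 = 0.147487.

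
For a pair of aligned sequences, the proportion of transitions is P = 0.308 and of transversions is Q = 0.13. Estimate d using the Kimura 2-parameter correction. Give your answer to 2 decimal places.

0.76

Under the Kimura two-parameter model, d = −½ ln(1 − 2P − Q) − ¼ ln(1 − 2Q).
1 − 2P − Q = 0.254, giving −½ ln(0.254) = 0.685211.
1 − 2Q = 0.74, giving −¼ ln(0.74) = 0.075276.
d = 0.685211 + 0.075276 = 0.760487.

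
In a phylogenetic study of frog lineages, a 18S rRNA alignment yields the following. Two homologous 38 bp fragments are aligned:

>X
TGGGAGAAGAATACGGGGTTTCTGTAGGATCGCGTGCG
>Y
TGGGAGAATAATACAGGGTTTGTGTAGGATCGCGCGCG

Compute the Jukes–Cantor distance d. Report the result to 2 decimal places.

The sequences differ at 4 of 38 sites (9, 15, 22, 35), so p = 4/38 ≈ 0.105263.
d = −(3/4) ln(1 − 4p/3) = −0.75 ln(1 − 0.140351) = −0.75 ln(0.859649)
  = −0.75 × (-0.151231) = 0.113423 substitutions/site.

0.11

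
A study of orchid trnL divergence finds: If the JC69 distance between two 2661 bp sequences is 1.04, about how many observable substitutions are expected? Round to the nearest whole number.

Invert JC69: p = (3/4)(1 − e^(−4d/3)) = 0.75 × (1 − e^(-1.386667)) = 0.75 × (1 − 0.249907) = 0.562570.
Expected differing sites = pL ≈ 0.562570 × 2661 = 1496.99877 ≈ 1497.

1497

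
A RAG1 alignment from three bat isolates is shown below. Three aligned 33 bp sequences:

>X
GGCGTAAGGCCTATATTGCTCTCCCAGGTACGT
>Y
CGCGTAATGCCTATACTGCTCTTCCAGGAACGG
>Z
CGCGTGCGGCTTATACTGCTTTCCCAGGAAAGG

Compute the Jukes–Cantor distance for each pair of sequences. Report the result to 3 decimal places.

X–Y: 6/33 sites differ → p ≈ 0.181818, d = −0.75 ln(1 − 0.242424) = 0.208224 ≈ 0.208.
X–Z: 9/33 sites differ → p ≈ 0.272727, d = −0.75 ln(1 − 0.363636) = 0.338988 ≈ 0.339.
Y–Z: 7/33 sites differ → p ≈ 0.212121, d = −0.75 ln(1 − 0.282828) = 0.249330 ≈ 0.249.

d(X,Y) = 0.208, d(X,Z) = 0.339, d(Y,Z) = 0.249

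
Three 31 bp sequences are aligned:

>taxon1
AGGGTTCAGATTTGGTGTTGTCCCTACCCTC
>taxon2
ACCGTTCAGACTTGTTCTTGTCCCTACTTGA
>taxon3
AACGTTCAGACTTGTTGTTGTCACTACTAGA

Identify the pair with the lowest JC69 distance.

taxon1–taxon2: 9/31 differ, p = 0.290, d = 0.367.
taxon1–taxon3: 9/31 differ, p = 0.290, d = 0.367.
taxon2–taxon3: 4/31 differ, p = 0.129, d = 0.142.
The smallest distance is between taxon2 and taxon3.

taxon2 and taxon3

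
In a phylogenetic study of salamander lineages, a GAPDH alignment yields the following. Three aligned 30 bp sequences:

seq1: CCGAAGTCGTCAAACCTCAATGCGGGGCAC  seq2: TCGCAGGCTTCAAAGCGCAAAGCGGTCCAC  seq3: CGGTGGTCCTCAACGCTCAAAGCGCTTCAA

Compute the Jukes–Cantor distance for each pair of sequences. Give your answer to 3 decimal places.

seq1–seq2: 9/30 sites differ → p = 0.3, d = −0.75 ln(1 − 0.4) = 0.383119 ≈ 0.383.
seq1–seq3: 11/30 sites differ → p ≈ 0.366667, d = −0.75 ln(1 − 0.488889) = 0.503376 ≈ 0.503.
seq2–seq3: 11/30 sites differ → p ≈ 0.366667, d = −0.75 ln(1 − 0.488889) = 0.503376 ≈ 0.503.

d(seq1,seq2) = 0.383, d(seq1,seq3) = 0.503, d(seq2,seq3) = 0.503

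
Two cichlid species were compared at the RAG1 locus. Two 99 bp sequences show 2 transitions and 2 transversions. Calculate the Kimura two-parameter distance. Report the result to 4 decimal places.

0.0416

P = 2/99 ≈ 0.020202 and Q = 2/99 ≈ 0.020202.
Under the Kimura two-parameter model, d = −½ ln(1 − 2P − Q) − ¼ ln(1 − 2Q).
1 − 2P − Q = 0.939394, giving −½ ln(0.939394) = 0.031260.
1 − 2Q = 0.959596, giving −¼ ln(0.959596) = 0.010311.
d = 0.031260 + 0.010311 = 0.041571.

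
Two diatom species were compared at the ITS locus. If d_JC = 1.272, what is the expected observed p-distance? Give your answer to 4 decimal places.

p = (3/4)(1 − e^(−4d/3)) = 0.75 × (1 − e^(-1.696)) = 0.75 × (1 − 0.183416) = 0.612438.

0.6124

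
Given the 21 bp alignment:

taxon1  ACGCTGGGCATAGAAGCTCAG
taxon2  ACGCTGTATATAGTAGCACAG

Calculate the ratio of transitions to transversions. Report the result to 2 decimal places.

0.67

Transitions are A↔G and C↔T; transversions are all other mismatches.
Transitions: 2. Transversions: 3.
R = 2/3 = 0.666666… ≈ 0.67 (to 2 d.p.).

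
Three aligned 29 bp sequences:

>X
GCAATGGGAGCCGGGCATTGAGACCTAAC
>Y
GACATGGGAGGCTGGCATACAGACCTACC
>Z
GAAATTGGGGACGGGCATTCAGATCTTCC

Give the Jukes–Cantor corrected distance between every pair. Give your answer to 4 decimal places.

X–Y: 7/29 sites differ → p ≈ 0.241379, d = −0.75 ln(1 − 0.321839) = 0.291278 ≈ 0.2913.
X–Z: 8/29 sites differ → p ≈ 0.275862, d = −0.75 ln(1 − 0.367816) = 0.343931 ≈ 0.3439.
Y–Z: 8/29 sites differ → p ≈ 0.275862, d = −0.75 ln(1 − 0.367816) = 0.343931 ≈ 0.3439.

d(X,Y) = 0.2913, d(X,Z) = 0.3439, d(Y,Z) = 0.3439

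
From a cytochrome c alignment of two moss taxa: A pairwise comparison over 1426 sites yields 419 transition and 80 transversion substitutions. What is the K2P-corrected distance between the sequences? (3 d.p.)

P = 419/1426 ≈ 0.293829 and Q = 80/1426 ≈ 0.056101.
Under the Kimura two-parameter model, d = −½ ln(1 − 2P − Q) − ¼ ln(1 − 2Q).
1 − 2P − Q = 0.356241, giving −½ ln(0.356241) = 0.516074.
1 − 2Q = 0.887798, giving −¼ ln(0.887798) = 0.029753.
d = 0.516074 + 0.029753 = 0.545827.

0.546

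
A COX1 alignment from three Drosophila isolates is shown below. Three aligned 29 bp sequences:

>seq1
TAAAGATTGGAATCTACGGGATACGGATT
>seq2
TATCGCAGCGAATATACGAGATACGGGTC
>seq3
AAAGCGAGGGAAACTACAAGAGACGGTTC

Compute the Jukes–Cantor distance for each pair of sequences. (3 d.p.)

d(seq1,seq2) = 0.462, d(seq1,seq3) = 0.602, d(seq2,seq3) = 0.529

seq1–seq2: 10/29 sites differ → p ≈ 0.344828, d = −0.75 ln(1 − 0.459771) = 0.461822 ≈ 0.462.
seq1–seq3: 12/29 sites differ → p ≈ 0.413793, d = −0.75 ln(1 − 0.551724) = 0.601760 ≈ 0.602.
seq2–seq3: 11/29 sites differ → p ≈ 0.37931, d = −0.75 ln(1 − 0.505747) = 0.528531 ≈ 0.529.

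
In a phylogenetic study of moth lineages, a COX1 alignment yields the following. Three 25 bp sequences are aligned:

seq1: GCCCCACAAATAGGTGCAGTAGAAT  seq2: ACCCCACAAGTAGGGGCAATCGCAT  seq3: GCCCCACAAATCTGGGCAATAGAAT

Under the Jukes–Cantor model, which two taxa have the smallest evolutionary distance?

seq1–seq2: 6/25 differ, p = 0.240, d = 0.289.
seq1–seq3: 4/25 differ, p = 0.160, d = 0.180.
seq2–seq3: 6/25 differ, p = 0.240, d = 0.289.
The smallest distance is between seq1 and seq3.

seq1 and seq3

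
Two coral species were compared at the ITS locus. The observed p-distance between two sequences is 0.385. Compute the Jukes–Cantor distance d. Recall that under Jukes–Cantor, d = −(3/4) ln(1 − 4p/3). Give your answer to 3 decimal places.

d = −(3/4) ln(1 − 4p/3) = −0.75 ln(1 − 0.513333) = −0.75 ln(0.486667)
  = −0.75 × (-0.720175) = 0.540131 substitutions/site.

0.540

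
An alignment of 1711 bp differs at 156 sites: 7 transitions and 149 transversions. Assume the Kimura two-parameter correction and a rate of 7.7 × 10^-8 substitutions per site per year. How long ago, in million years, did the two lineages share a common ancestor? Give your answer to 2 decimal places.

0.64

P = 7/1711 ≈ 0.004091 and Q = 149/1711 ≈ 0.087084.
Under the Kimura two-parameter model, d = −½ ln(1 − 2P − Q) − ¼ ln(1 − 2Q).
1 − 2P − Q = 0.904734, giving −½ ln(0.904734) = 0.050057.
1 − 2Q = 0.825832, giving −¼ ln(0.825832) = 0.047841.
d = 0.050057 + 0.047841 = 0.097898.
Under a molecular clock d = 2μt, so t = d/(2μ) = 0.097898 / (2 × 7.7 × 10^-8) = 0.64 million years.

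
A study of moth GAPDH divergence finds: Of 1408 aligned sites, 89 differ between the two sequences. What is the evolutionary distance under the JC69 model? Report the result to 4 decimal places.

p = 89/1408 ≈ 0.06321.
d = −(3/4) ln(1 − 4p/3) = −0.75 ln(1 − 0.08428) = −0.75 ln(0.91572)
  = −0.75 × (-0.088045) = 0.066034 substitutions/site.

0.0660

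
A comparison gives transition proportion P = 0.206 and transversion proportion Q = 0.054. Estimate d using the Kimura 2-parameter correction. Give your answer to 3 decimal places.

Under the Kimura two-parameter model, d = −½ ln(1 − 2P − Q) − ¼ ln(1 − 2Q).
1 − 2P − Q = 0.534, giving −½ ln(0.534) = 0.313680.
1 − 2Q = 0.892, giving −¼ ln(0.892) = 0.028572.
d = 0.313680 + 0.028572 = 0.342252.

0.342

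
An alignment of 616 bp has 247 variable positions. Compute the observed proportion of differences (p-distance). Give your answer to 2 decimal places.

p = 247/616 = 0.400974… ≈ 0.40 (to 2 d.p.).

0.40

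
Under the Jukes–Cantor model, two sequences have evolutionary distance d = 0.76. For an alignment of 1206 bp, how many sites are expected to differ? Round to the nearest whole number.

Invert JC69: p = (3/4)(1 − e^(−4d/3)) = 0.75 × (1 − e^(-1.013333)) = 0.75 × (1 − 0.363007) = 0.477745.
Expected differing sites = pL ≈ 0.477745 × 1206 = 576.16047 ≈ 576.

576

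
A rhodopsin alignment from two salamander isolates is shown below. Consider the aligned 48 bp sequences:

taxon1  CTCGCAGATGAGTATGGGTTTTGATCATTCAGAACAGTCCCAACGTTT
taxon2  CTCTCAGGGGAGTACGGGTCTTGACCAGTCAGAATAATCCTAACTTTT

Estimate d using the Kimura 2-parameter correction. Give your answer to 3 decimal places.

Of 48 sites, 7 differences are transitions and 4 are transversions, so P = 7/48 ≈ 0.145833 and Q = 4/48 ≈ 0.083333.
Under the Kimura two-parameter model, d = −½ ln(1 − 2P − Q) − ¼ ln(1 − 2Q).
1 − 2P − Q = 0.625001, giving −½ ln(0.625001) = 0.235001.
1 − 2Q = 0.833334, giving −¼ ln(0.833334) = 0.045580.
d = 0.235001 + 0.045580 = 0.280581.

0.281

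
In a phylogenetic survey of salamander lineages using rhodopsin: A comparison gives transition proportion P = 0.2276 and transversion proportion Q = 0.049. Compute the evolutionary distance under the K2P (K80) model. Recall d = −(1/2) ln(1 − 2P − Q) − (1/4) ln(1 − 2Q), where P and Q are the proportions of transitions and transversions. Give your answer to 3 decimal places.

0.377

Under the Kimura two-parameter model, d = −½ ln(1 − 2P − Q) − ¼ ln(1 − 2Q).
1 − 2P − Q = 0.4958, giving −½ ln(0.4958) = 0.350791.
1 − 2Q = 0.902, giving −¼ ln(0.902) = 0.025785.
d = 0.350791 + 0.025785 = 0.376576.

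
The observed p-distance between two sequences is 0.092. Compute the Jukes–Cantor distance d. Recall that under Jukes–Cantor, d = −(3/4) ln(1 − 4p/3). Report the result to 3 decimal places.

d = −(3/4) ln(1 − 4p/3) = −0.75 ln(1 − 0.122667) = −0.75 ln(0.877333)
  = −0.75 × (-0.130869) = 0.098152 substitutions/site.

0.098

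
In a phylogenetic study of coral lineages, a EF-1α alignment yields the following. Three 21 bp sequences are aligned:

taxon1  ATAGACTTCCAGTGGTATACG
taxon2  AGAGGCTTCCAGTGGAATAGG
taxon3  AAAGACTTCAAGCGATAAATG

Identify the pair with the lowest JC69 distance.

taxon1–taxon2: 4/21 differ, p = 0.190, d = 0.220.
taxon1–taxon3: 6/21 differ, p = 0.286, d = 0.360.
taxon2–taxon3: 8/21 differ, p = 0.381, d = 0.532.
The smallest distance is between taxon1 and taxon2.

taxon1 and taxon2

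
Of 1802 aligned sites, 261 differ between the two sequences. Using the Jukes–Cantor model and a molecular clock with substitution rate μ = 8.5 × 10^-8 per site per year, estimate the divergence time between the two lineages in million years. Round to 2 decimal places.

0.95

p = 261/1802 ≈ 0.144839.
d = −(3/4) ln(1 − 4p/3) = −0.75 ln(1 − 0.193119) = −0.75 ln(0.806881)
  = −0.75 × (-0.214579) = 0.160934 substitutions/site.
Under a molecular clock d = 2μt, so t = d/(2μ) = 0.160934 / (2 × 8.5 × 10^-8) = 0.95 million years.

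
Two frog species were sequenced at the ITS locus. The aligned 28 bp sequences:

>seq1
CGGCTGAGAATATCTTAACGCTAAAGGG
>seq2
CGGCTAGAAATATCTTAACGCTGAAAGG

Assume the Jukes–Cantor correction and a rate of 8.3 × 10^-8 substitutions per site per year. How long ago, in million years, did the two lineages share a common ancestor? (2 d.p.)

1.23

The sequences differ at 5 of 28 sites (6, 7, 8, 23, 26), so p = 5/28 ≈ 0.178571.
d = −(3/4) ln(1 − 4p/3) = −0.75 ln(1 − 0.238095) = −0.75 ln(0.761905)
  = −0.75 × (-0.271933) = 0.203950 substitutions/site.
Under a molecular clock d = 2μt, so t = d/(2μ) = 0.203950 / (2 × 8.3 × 10^-8) = 1.23 million years.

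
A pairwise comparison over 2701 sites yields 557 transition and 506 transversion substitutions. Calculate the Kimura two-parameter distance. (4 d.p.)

0.5752

P = 557/2701 ≈ 0.20622 and Q = 506/2701 ≈ 0.187338.
Under the Kimura two-parameter model, d = −½ ln(1 − 2P − Q) − ¼ ln(1 − 2Q).
1 − 2P − Q = 0.400222, giving −½ ln(0.400222) = 0.457868.
1 − 2Q = 0.625324, giving −¼ ln(0.625324) = 0.117371.
d = 0.457868 + 0.117371 = 0.575239.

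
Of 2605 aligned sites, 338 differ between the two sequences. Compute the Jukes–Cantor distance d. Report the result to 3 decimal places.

p = 338/2605 ≈ 0.12975.
d = −(3/4) ln(1 − 4p/3) = −0.75 ln(1 − 0.173) = −0.75 ln(0.827)
  = −0.75 × (-0.189951) = 0.142463 substitutions/site.

0.142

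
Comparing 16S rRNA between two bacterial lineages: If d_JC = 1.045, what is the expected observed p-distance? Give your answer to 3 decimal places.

0.564

p = (3/4)(1 − e^(−4d/3)) = 0.75 × (1 − e^(-1.393333)) = 0.75 × (1 − 0.248247) = 0.563815.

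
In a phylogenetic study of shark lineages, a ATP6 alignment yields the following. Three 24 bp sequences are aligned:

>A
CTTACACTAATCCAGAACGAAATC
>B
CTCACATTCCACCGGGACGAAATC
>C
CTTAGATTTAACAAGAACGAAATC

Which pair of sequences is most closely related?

A and C

A–B: 7/24 differ, p = 0.292, d = 0.369.
A–C: 5/24 differ, p = 0.208, d = 0.244.
B–C: 7/24 differ, p = 0.292, d = 0.369.
The smallest distance is between A and C.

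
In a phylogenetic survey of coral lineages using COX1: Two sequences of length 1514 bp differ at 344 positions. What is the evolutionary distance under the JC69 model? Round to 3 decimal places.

0.271

p = 344/1514 ≈ 0.227213.
d = −(3/4) ln(1 − 4p/3) = −0.75 ln(1 − 0.302951) = −0.75 ln(0.697049)
  = −0.75 × (-0.360900) = 0.270675 substitutions/site.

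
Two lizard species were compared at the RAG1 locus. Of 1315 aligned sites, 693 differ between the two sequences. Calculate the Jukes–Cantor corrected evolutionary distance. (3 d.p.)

0.910

p = 693/1315 ≈ 0.526996.
d = −(3/4) ln(1 − 4p/3) = −0.75 ln(1 − 0.702661) = −0.75 ln(0.297339)
  = −0.75 × (-1.212882) = 0.909662 substitutions/site.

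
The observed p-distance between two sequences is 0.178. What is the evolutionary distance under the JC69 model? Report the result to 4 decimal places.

d = −(3/4) ln(1 − 4p/3) = −0.75 ln(1 − 0.237333) = −0.75 ln(0.762667)
  = −0.75 × (-0.270934) = 0.203201 substitutions/site.

0.2032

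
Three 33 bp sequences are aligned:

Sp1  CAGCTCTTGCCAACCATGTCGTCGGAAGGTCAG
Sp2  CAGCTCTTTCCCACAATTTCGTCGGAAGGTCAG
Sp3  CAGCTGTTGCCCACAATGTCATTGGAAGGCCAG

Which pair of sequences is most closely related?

Sp1–Sp2: 4/33 differ, p = 0.121, d = 0.132.
Sp1–Sp3: 6/33 differ, p = 0.182, d = 0.208.
Sp2–Sp3: 6/33 differ, p = 0.182, d = 0.208.
The smallest distance is between Sp1 and Sp2.

Sp1 and Sp2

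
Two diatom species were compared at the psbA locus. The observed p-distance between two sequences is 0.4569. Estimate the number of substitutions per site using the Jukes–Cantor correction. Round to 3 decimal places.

d = −(3/4) ln(1 − 4p/3) = −0.75 ln(1 − 0.6092) = −0.75 ln(0.3908)
  = −0.75 × (-0.939559) = 0.704669 substitutions/site.

0.705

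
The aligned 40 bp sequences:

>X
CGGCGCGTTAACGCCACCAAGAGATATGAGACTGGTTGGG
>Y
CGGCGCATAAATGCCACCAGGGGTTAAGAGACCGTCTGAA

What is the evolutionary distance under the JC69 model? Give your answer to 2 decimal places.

The sequences differ at 12 of 40 sites, so p = 12/40 = 0.3.
d = −(3/4) ln(1 − 4p/3) = −0.75 ln(1 − 0.4) = −0.75 ln(0.6)
  = −0.75 × (-0.510826) = 0.383120 substitutions/site.

0.38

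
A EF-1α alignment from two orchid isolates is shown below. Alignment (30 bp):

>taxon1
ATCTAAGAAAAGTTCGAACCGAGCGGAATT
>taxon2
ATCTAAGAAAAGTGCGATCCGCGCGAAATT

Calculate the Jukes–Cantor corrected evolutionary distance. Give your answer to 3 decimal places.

0.147

The sequences differ at 4 of 30 sites (14, 18, 22, 26), so p = 4/30 ≈ 0.133333.
d = −(3/4) ln(1 − 4p/3) = −0.75 ln(1 − 0.177777) = −0.75 ln(0.822223)
  = −0.75 × (-0.195744) = 0.146808 substitutions/site.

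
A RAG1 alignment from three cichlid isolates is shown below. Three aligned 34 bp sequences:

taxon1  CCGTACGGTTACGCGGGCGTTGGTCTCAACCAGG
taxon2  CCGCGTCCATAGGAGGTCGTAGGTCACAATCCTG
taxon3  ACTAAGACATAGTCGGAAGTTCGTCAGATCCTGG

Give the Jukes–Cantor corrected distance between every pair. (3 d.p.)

taxon1–taxon2: 14/34 sites differ → p ≈ 0.411765, d = −0.75 ln(1 − 0.54902) = 0.597249 ≈ 0.597.
taxon1–taxon3: 16/34 sites differ → p ≈ 0.470588, d = −0.75 ln(1 − 0.627451) = 0.740540 ≈ 0.741.
taxon2–taxon3: 17/34 sites differ → p = 0.5, d = −0.75 ln(1 − 0.666667) = 0.823960 ≈ 0.824.

d(taxon1,taxon2) = 0.597, d(taxon1,taxon3) = 0.741, d(taxon2,taxon3) = 0.824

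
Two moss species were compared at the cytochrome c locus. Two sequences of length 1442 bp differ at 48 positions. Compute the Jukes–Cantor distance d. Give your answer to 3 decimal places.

0.034

p = 48/1442 ≈ 0.033287.
d = −(3/4) ln(1 − 4p/3) = −0.75 ln(1 − 0.044383) = −0.75 ln(0.955617)
  = −0.75 × (-0.045398) = 0.034049 substitutions/site.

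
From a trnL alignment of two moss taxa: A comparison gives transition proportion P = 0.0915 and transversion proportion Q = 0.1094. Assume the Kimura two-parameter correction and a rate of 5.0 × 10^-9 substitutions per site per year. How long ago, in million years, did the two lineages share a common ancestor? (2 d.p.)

23.47

Under the Kimura two-parameter model, d = −½ ln(1 − 2P − Q) − ¼ ln(1 − 2Q).
1 − 2P − Q = 0.7076, giving −½ ln(0.7076) = 0.172938.
1 − 2Q = 0.7812, giving −¼ ln(0.7812) = 0.061731.
d = 0.172938 + 0.061731 = 0.234669.
Under a molecular clock d = 2μt, so t = d/(2μ) = 0.234669 / (2 × 5.0 × 10^-9) = 23.47 million years.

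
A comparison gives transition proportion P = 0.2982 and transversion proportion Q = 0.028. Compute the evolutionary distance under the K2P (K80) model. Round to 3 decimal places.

Under the Kimura two-parameter model, d = −½ ln(1 − 2P − Q) − ¼ ln(1 − 2Q).
1 − 2P − Q = 0.3756, giving −½ ln(0.3756) = 0.489615.
1 − 2Q = 0.944, giving −¼ ln(0.944) = 0.014407.
d = 0.489615 + 0.014407 = 0.504022.

0.504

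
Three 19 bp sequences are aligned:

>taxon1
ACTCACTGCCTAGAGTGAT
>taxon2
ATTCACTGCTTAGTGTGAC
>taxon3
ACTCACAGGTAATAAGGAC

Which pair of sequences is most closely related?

taxon1–taxon2: 4/19 differ, p = 0.211, d = 0.247.
taxon1–taxon3: 8/19 differ, p = 0.421, d = 0.618.
taxon2–taxon3: 8/19 differ, p = 0.421, d = 0.618.
The smallest distance is between taxon1 and taxon2.

taxon1 and taxon2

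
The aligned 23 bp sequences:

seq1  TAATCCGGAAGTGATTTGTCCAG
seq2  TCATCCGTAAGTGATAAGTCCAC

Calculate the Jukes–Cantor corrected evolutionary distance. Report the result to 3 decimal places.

0.257

The sequences differ at 5 of 23 sites (2, 8, 16, 17, 23), so p = 5/23 ≈ 0.217391.
d = −(3/4) ln(1 − 4p/3) = −0.75 ln(1 − 0.289855) = −0.75 ln(0.710145)
  = −0.75 × (-0.342286) = 0.256715 substitutions/site.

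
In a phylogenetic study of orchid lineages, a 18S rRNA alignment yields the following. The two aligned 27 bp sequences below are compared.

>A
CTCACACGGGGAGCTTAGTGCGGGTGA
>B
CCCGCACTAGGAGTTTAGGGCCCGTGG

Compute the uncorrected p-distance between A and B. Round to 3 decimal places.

0.333

The sequences differ at 9 of 27 positions (sites 2, 4, 8, 9, 14, 19, 22, 23, 27).
p = 9/27 = 0.333333… ≈ 0.333 (to 3 d.p.).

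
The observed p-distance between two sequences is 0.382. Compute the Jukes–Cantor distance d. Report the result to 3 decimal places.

0.534

d = −(3/4) ln(1 − 4p/3) = −0.75 ln(1 − 0.509333) = −0.75 ln(0.490667)
  = −0.75 × (-0.711990) = 0.533993 substitutions/site.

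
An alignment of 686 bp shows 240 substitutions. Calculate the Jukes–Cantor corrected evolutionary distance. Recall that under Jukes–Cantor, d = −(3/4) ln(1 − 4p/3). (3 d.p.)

p = 240/686 ≈ 0.349854.
d = −(3/4) ln(1 − 4p/3) = −0.75 ln(1 − 0.466472) = −0.75 ln(0.533528)
  = −0.75 × (-0.628244) = 0.471183 substitutions/site.

0.471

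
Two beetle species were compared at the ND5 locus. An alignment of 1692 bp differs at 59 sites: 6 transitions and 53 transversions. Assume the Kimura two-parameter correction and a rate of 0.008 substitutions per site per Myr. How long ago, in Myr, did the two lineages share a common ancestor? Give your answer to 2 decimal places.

P = 6/1692 ≈ 0.003546 and Q = 53/1692 ≈ 0.031324.
Under the Kimura two-parameter model, d = −½ ln(1 − 2P − Q) − ¼ ln(1 − 2Q).
1 − 2P − Q = 0.961584, giving −½ ln(0.961584) = 0.019587.
1 − 2Q = 0.937352, giving −¼ ln(0.937352) = 0.016174.
d = 0.019587 + 0.016174 = 0.035761.
Under a molecular clock d = 2μt, so t = d/(2μ) = 0.035761 / (2 × 0.008) = 2.24 Myr.

2.24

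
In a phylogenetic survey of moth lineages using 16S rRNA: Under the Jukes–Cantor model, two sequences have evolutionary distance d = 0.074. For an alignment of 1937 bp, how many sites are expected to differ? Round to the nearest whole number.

Invert JC69: p = (3/4)(1 − e^(−4d/3)) = 0.75 × (1 − e^(-0.098667)) = 0.75 × (1 − 0.906044) = 0.070467.
Expected differing sites = pL ≈ 0.070467 × 1937 = 136.494579 ≈ 136.

136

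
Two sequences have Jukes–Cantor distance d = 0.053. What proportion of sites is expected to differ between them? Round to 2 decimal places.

0.05

p = (3/4)(1 − e^(−4d/3)) = 0.75 × (1 − e^(-0.070667)) = 0.75 × (1 − 0.931772) = 0.051171.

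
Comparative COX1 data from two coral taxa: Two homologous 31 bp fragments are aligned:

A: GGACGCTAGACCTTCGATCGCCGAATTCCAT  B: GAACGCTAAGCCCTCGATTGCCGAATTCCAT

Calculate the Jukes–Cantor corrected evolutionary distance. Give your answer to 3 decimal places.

0.182

The sequences differ at 5 of 31 sites (2, 9, 10, 13, 19), so p = 5/31 ≈ 0.16129.
d = −(3/4) ln(1 − 4p/3) = −0.75 ln(1 − 0.215053) = −0.75 ln(0.784947)
  = −0.75 × (-0.242139) = 0.181604 substitutions/site.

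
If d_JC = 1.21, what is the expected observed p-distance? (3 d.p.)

0.601

p = (3/4)(1 − e^(−4d/3)) = 0.75 × (1 − e^(-1.613333)) = 0.75 × (1 − 0.199222) = 0.600584.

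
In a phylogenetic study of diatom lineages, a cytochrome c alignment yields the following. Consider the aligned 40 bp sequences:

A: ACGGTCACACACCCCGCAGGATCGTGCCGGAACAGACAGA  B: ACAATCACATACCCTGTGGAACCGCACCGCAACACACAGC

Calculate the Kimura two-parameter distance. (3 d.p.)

0.468

Of 40 sites, 10 differences are transitions and 3 are transversions, so P = 10/40 = 0.25 and Q = 3/40 = 0.075.
Under the Kimura two-parameter model, d = −½ ln(1 − 2P − Q) − ¼ ln(1 − 2Q).
1 − 2P − Q = 0.425, giving −½ ln(0.425) = 0.427833.
1 − 2Q = 0.85, giving −¼ ln(0.85) = 0.040630.
d = 0.427833 + 0.040630 = 0.468463.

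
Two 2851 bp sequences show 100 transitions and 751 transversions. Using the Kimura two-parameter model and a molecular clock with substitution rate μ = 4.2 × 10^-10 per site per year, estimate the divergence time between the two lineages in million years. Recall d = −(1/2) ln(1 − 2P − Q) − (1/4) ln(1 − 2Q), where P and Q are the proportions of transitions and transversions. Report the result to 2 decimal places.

464.27

P = 100/2851 ≈ 0.035075 and Q = 751/2851 ≈ 0.263416.
Under the Kimura two-parameter model, d = −½ ln(1 − 2P − Q) − ¼ ln(1 − 2Q).
1 − 2P − Q = 0.666434, giving −½ ln(0.666434) = 0.202907.
1 − 2Q = 0.473168, giving −¼ ln(0.473168) = 0.187076.
d = 0.202907 + 0.187076 = 0.389983.
Under a molecular clock d = 2μt, so t = d/(2μ) = 0.389983 / (2 × 4.2 × 10^-10) = 464.27 million years.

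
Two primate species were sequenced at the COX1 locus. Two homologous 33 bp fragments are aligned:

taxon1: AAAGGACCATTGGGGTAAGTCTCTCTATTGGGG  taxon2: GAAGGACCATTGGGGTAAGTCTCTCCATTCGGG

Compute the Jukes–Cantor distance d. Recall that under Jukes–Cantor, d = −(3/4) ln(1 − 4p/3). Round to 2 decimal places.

The sequences differ at 3 of 33 sites (1, 26, 30), so p = 3/33 ≈ 0.090909.
d = −(3/4) ln(1 − 4p/3) = −0.75 ln(1 − 0.121212) = −0.75 ln(0.878788)
  = −0.75 × (-0.129212) = 0.096909 substitutions/site.

0.10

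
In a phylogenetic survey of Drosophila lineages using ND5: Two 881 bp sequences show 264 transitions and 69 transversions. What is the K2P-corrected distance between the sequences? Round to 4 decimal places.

P = 264/881 ≈ 0.299659 and Q = 69/881 ≈ 0.07832.
Under the Kimura two-parameter model, d = −½ ln(1 − 2P − Q) − ¼ ln(1 − 2Q).
1 − 2P − Q = 0.322362, giving −½ ln(0.322362) = 0.566040.
1 − 2Q = 0.84336, giving −¼ ln(0.84336) = 0.042590.
d = 0.566040 + 0.042590 = 0.608630.

0.6086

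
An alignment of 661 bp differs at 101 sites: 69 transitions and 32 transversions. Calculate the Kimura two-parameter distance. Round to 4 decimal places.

0.1741

P = 69/661 ≈ 0.104387 and Q = 32/661 ≈ 0.048411.
Under the Kimura two-parameter model, d = −½ ln(1 − 2P − Q) − ¼ ln(1 − 2Q).
1 − 2P − Q = 0.742815, giving −½ ln(0.742815) = 0.148654.
1 − 2Q = 0.903178, giving −¼ ln(0.903178) = 0.025459.
d = 0.148654 + 0.025459 = 0.174113.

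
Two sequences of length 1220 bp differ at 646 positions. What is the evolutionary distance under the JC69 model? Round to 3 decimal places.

0.918

p = 646/1220 ≈ 0.529508.
d = −(3/4) ln(1 − 4p/3) = −0.75 ln(1 − 0.706011) = −0.75 ln(0.293989)
  = −0.75 × (-1.224213) = 0.918160 substitutions/site.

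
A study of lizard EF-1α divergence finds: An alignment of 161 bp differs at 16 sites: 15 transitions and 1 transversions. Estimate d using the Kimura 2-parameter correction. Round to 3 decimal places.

P = 15/161 ≈ 0.093168 and Q = 1/161 ≈ 0.006211.
Under the Kimura two-parameter model, d = −½ ln(1 − 2P − Q) − ¼ ln(1 − 2Q).
1 − 2P − Q = 0.807453, giving −½ ln(0.807453) = 0.106935.
1 − 2Q = 0.987578, giving −¼ ln(0.987578) = 0.003125.
d = 0.106935 + 0.003125 = 0.110060.

0.110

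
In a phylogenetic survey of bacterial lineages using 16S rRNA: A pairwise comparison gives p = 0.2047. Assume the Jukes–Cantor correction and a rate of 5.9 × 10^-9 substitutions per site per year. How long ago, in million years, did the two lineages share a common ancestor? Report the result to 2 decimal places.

20.26

d = −(3/4) ln(1 − 4p/3) = −0.75 ln(1 − 0.272933) = −0.75 ln(0.727067)
  = −0.75 × (-0.318737) = 0.239053 substitutions/site.
Under a molecular clock d = 2μt, so t = d/(2μ) = 0.239053 / (2 × 5.9 × 10^-9) = 20.26 million years.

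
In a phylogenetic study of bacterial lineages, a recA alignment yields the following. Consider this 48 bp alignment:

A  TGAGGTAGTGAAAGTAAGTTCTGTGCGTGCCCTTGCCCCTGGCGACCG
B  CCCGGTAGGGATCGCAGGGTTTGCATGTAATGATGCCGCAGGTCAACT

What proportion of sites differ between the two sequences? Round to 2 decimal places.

0.50

The sequences differ at 24 of 48 positions.
p = 24/48 = 0.50.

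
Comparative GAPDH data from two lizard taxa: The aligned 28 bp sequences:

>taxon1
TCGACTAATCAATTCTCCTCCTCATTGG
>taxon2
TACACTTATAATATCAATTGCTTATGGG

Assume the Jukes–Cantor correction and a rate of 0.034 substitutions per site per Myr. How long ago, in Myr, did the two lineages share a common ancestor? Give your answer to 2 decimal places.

The sequences differ at 12 of 28 sites, so p = 12/28 ≈ 0.428571.
d = −(3/4) ln(1 − 4p/3) = −0.75 ln(1 − 0.571428) = −0.75 ln(0.428572)
  = −0.75 × (-0.847297) = 0.635473 substitutions/site.
Under a molecular clock d = 2μt, so t = d/(2μ) = 0.635473 / (2 × 0.034) = 9.35 Myr.

9.35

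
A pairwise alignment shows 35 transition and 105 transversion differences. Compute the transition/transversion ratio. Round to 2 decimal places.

0.33

R = 35/105 = 0.333333… ≈ 0.33 (to 2 d.p.).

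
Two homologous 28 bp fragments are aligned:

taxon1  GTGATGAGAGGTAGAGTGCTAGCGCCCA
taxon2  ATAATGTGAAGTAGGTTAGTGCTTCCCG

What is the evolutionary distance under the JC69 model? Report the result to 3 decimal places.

0.724

The sequences differ at 13 of 28 sites, so p = 13/28 ≈ 0.464286.
d = −(3/4) ln(1 − 4p/3) = −0.75 ln(1 − 0.619048) = −0.75 ln(0.380952)
  = −0.75 × (-0.965082) = 0.723812 substitutions/site.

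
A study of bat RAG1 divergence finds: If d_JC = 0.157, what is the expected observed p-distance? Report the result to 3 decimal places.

0.142

p = (3/4)(1 − e^(−4d/3)) = 0.75 × (1 − e^(-0.209333)) = 0.75 × (1 − 0.811125) = 0.141656.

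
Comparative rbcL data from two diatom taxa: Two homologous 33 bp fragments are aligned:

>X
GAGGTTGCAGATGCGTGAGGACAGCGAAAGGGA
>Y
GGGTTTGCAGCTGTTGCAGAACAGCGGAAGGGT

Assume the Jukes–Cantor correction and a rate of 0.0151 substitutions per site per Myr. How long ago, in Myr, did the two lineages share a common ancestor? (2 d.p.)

12.85

The sequences differ at 10 of 33 sites (2, 4, 11, 14, 15, 16, 17, 20, 27, 33), so p = 10/33 ≈ 0.30303.
d = −(3/4) ln(1 − 4p/3) = −0.75 ln(1 − 0.40404) = −0.75 ln(0.59596)
  = −0.75 × (-0.517582) = 0.388187 substitutions/site.
Under a molecular clock d = 2μt, so t = d/(2μ) = 0.388187 / (2 × 0.0151) = 12.85 Myr.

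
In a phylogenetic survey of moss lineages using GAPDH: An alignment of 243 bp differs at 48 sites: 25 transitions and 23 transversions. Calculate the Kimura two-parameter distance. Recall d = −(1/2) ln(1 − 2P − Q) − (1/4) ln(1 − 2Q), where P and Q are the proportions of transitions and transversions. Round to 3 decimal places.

P = 25/243 ≈ 0.102881 and Q = 23/243 ≈ 0.09465.
Under the Kimura two-parameter model, d = −½ ln(1 − 2P − Q) − ¼ ln(1 − 2Q).
1 − 2P − Q = 0.699588, giving −½ ln(0.699588) = 0.178632.
1 − 2Q = 0.8107, giving −¼ ln(0.8107) = 0.052464.
d = 0.178632 + 0.052464 = 0.231096.

0.231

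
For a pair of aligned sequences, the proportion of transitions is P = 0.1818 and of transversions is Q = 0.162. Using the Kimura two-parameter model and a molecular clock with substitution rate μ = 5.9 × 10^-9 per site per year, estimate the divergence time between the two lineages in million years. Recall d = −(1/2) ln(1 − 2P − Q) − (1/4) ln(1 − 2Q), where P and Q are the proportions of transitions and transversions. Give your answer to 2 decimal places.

Under the Kimura two-parameter model, d = −½ ln(1 − 2P − Q) − ¼ ln(1 − 2Q).
1 − 2P − Q = 0.4744, giving −½ ln(0.4744) = 0.372852.
1 − 2Q = 0.676, giving −¼ ln(0.676) = 0.097891.
d = 0.372852 + 0.097891 = 0.470743.
Under a molecular clock d = 2μt, so t = d/(2μ) = 0.470743 / (2 × 5.9 × 10^-9) = 39.89 million years.

39.89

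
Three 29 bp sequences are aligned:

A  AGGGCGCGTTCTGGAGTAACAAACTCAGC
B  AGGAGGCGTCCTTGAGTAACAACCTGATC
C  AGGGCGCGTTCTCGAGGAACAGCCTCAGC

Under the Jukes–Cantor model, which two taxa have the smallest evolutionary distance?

A and C

A–B: 7/29 differ, p = 0.241, d = 0.291.
A–C: 4/29 differ, p = 0.138, d = 0.152.
B–C: 8/29 differ, p = 0.276, d = 0.344.
The smallest distance is between A and C.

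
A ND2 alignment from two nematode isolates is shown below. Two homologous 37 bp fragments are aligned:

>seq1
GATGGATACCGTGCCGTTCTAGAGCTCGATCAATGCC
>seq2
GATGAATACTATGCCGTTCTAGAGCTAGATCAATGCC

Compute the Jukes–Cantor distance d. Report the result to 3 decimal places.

0.117

The sequences differ at 4 of 37 sites (5, 10, 11, 27), so p = 4/37 ≈ 0.108108.
d = −(3/4) ln(1 − 4p/3) = −0.75 ln(1 − 0.144144) = −0.75 ln(0.855856)
  = −0.75 × (-0.155653) = 0.116740 substitutions/site.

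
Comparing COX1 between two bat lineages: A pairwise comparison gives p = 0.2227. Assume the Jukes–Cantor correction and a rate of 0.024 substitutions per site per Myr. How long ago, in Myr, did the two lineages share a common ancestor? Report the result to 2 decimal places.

5.50

d = −(3/4) ln(1 − 4p/3) = −0.75 ln(1 − 0.296933) = −0.75 ln(0.703067)
  = −0.75 × (-0.352303) = 0.264227 substitutions/site.
Under a molecular clock d = 2μt, so t = d/(2μ) = 0.264227 / (2 × 0.024) = 5.50 Myr.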